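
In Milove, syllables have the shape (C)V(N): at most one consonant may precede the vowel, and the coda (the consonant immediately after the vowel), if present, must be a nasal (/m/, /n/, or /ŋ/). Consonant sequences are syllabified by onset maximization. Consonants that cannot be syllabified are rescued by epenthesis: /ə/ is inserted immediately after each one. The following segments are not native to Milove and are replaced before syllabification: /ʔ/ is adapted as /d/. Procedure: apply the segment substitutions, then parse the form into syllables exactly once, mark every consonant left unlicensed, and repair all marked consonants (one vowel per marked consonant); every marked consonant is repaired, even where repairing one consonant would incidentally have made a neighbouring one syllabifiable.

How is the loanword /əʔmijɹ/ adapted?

Substitution: /ʔ/ → /d/, giving /ədmijɹ/.
The consonants /d/, /j/, /ɹ/ cannot be parsed into a legal (C)V(N) syllable (only a nasal (/m/, /n/, or /ŋ/) is licensed in coda position; onsets are limited to one consonant).
Epenthesis after each stranded consonant: /d/ → /də/, /j/ → /jə/, /ɹ/ → /ɹə/.

ədəmijəɹə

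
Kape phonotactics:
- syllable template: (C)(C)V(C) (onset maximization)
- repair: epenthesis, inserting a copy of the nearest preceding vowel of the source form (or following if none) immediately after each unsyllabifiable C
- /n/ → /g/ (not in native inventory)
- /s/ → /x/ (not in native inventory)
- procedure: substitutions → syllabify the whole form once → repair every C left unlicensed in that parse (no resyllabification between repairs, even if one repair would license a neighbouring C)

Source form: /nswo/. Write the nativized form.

Substitution: /n/ → /g/, /s/ → /x/, giving /gxwo/.
Under (C)(C)V(C), the unsyllabifiable consonants are /g/ (at most one coda consonant is licensed; onsets may contain at most 2 consonants).
Each unlicensed consonant becomes the onset of a new syllable: /g/ → /go/.

goxwo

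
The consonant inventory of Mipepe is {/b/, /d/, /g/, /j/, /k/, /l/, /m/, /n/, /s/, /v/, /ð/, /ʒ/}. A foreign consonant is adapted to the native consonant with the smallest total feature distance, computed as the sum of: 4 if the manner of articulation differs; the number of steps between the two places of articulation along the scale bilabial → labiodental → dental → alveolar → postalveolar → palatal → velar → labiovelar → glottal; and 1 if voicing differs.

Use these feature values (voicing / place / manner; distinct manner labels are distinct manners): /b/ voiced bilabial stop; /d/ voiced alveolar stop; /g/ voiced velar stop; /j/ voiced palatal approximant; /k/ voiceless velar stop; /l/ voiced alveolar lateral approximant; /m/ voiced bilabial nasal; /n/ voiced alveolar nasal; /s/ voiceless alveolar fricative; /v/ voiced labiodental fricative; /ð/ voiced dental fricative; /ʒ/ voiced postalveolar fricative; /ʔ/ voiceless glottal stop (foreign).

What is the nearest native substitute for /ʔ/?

k

/k/ is closest: same manner (stop), place distance 2 (glottal→velar), same voicing; total 2. Next closest is /g/ at distance 3.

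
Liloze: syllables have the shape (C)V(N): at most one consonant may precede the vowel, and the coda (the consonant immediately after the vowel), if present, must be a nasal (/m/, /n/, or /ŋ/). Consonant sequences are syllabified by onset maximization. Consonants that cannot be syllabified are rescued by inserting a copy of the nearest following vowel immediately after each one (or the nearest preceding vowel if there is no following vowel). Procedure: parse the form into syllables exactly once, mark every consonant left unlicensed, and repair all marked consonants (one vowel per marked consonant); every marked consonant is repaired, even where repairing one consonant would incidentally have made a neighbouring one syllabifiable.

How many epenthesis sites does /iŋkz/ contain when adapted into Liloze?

The unsyllabifiable consonants are /k/, /z/; each receives one epenthetic vowel.

2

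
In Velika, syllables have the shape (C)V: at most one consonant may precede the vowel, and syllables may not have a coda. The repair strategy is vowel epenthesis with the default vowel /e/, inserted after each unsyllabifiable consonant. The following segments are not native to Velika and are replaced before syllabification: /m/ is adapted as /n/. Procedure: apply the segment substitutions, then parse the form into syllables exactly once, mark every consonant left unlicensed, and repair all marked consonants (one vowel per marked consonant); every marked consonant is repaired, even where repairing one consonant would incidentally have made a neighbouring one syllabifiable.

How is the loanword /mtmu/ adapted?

Substitution: /m/ → /n/, giving /ntnu/.
The consonants /n/, /t/ cannot be parsed into a legal (C)V syllable (no codas are permitted; onsets are limited to one consonant).
Epenthesis after each stranded consonant: /n/ → /ne/, /t/ → /te/.

netenu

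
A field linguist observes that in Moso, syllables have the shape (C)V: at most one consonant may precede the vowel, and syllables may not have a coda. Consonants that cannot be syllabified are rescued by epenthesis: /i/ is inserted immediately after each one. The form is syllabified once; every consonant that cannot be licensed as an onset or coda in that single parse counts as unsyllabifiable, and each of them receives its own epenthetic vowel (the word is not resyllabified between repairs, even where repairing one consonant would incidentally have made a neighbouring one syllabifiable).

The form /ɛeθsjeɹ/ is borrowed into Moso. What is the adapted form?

ɛeθisijeɹi

The consonants /θ/, /s/, /ɹ/ cannot be parsed into a legal (C)V syllable (no codas are permitted; onsets are limited to one consonant).
Epenthesis after each stranded consonant: /θ/ → /θi/, /s/ → /si/, /ɹ/ → /ɹi/.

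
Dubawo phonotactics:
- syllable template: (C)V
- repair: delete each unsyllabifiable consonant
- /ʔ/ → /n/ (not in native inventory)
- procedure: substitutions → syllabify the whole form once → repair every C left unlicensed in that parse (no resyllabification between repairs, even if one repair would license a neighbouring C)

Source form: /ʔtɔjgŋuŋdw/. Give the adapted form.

tɔŋu

Substitution: /ʔ/ → /n/, giving /ntɔjgŋuŋdw/.
Syllabifying with onset maximization leaves /n/, /j/, /g/, /ŋ/, /d/, /w/ stranded (no codas are permitted; onsets are limited to one consonant).
Deletion applies to /n/, /j/, /g/, /ŋ/, /d/, /w/.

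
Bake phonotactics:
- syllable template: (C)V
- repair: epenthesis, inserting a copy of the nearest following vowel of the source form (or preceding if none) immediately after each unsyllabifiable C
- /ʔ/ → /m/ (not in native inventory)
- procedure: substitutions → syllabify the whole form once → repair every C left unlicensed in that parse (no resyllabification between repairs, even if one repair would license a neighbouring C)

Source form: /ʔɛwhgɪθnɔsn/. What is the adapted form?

mɛwɪhɪgɪθɔnɔsɔnɔ

Substitution: /ʔ/ → /m/, giving /mɛwhgɪθnɔsn/.
Syllabifying with onset maximization leaves /w/, /h/, /θ/, /s/, /n/ stranded (no codas are permitted; onsets are limited to one consonant).
Each unlicensed consonant becomes the onset of a new syllable: /w/ → /wɪ/, /h/ → /hɪ/, /θ/ → /θɔ/, /s/ → /sɔ/, /n/ → /nɔ/.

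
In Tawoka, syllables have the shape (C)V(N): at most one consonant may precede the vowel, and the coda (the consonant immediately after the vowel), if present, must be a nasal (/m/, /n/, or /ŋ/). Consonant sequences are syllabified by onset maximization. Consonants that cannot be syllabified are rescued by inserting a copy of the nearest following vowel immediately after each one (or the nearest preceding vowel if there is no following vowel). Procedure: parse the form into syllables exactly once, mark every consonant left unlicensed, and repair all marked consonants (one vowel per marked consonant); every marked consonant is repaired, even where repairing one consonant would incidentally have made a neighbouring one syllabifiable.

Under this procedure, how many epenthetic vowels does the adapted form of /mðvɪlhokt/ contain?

5

The unsyllabifiable consonants are /m/, /ð/, /l/, /k/, /t/; each receives one epenthetic vowel.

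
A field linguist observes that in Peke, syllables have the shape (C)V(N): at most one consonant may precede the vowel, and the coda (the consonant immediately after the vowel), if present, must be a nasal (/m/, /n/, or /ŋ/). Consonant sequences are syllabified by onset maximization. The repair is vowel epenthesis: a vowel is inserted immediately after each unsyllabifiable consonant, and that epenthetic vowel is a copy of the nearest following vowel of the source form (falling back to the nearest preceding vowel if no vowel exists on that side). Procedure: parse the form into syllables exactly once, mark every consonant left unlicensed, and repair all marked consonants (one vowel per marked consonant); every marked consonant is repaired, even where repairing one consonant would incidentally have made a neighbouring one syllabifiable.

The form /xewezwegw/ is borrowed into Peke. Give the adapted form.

xewezewegewe

The consonants /z/, /g/, /w/ cannot be parsed into a legal (C)V(N) syllable (only a nasal (/m/, /n/, or /ŋ/) is licensed in coda position; onsets are limited to one consonant).
Inserting the epenthetic vowel yields /z/ → /ze/, /g/ → /ge/, /w/ → /we/.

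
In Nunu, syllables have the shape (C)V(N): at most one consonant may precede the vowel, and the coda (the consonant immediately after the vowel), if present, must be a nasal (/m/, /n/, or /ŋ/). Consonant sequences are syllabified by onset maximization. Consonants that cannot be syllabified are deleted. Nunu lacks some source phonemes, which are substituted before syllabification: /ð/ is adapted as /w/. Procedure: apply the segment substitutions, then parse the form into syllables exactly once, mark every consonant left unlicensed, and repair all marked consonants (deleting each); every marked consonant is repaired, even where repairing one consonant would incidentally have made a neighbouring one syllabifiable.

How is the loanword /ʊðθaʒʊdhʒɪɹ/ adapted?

ʊθaʒʊʒɪ

Substitution: /ð/ → /w/, giving /ʊwθaʒʊdhʒɪɹ/.
Under (C)V(N), the unsyllabifiable consonants are /w/, /d/, /h/, /ɹ/ (only a nasal (/m/, /n/, or /ŋ/) is licensed in coda position; onsets are limited to one consonant).
Each unlicensed consonant is deleted: /w/, /d/, /h/, /ɹ/.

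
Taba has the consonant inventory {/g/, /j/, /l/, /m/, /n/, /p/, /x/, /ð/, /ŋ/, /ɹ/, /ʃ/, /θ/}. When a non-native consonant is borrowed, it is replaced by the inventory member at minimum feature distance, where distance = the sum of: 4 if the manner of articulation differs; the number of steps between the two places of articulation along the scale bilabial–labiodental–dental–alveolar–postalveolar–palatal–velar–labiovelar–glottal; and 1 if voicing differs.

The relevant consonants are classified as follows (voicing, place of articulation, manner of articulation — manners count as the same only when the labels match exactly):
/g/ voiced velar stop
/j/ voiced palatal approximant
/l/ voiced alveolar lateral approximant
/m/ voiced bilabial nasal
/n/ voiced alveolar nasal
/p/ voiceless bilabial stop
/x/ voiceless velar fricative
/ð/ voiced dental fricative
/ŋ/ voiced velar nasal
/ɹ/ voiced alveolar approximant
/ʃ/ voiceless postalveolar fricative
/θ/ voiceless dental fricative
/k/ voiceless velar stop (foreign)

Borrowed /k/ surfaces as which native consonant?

/g/ is closest: same manner (stop), place distance 0 (velar→velar), voicing differs (+1); total 1. Next closest is /x/ at distance 4.

g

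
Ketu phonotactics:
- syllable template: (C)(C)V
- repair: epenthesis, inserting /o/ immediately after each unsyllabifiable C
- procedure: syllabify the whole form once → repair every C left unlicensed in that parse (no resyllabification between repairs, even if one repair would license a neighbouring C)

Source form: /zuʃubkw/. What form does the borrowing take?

zuʃubokowo

The consonants /b/, /k/, /w/ cannot be parsed into a legal (C)(C)V syllable (no codas are permitted; onsets may contain at most 2 consonants).
Each unlicensed consonant becomes the onset of a new syllable: /b/ → /bo/, /k/ → /ko/, /w/ → /wo/.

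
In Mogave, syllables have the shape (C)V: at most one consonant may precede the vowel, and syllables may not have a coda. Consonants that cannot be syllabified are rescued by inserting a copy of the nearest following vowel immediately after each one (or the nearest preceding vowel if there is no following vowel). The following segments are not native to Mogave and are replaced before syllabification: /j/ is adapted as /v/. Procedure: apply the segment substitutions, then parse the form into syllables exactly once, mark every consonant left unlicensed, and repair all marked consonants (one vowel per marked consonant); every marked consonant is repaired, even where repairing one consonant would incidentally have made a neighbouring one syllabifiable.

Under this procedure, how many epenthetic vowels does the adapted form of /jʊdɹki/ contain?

2

After substitution the input is /vʊdɹki/.
The unsyllabifiable consonants are /d/, /ɹ/; each receives one epenthetic vowel.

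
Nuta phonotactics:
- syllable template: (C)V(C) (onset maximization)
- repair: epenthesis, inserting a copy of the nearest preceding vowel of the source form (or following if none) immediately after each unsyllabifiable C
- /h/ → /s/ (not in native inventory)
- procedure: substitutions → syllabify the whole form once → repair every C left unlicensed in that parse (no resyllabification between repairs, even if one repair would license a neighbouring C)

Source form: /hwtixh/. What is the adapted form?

Substitution: /h/ → /s/, giving /swtixs/.
Under (C)V(C), the unsyllabifiable consonants are /s/, /w/, /s/ (at most one coda consonant is licensed; onsets are limited to one consonant).
Inserting the epenthetic vowel yields /s/ → /si/, /w/ → /wi/, /s/ → /si/.

siwitixsi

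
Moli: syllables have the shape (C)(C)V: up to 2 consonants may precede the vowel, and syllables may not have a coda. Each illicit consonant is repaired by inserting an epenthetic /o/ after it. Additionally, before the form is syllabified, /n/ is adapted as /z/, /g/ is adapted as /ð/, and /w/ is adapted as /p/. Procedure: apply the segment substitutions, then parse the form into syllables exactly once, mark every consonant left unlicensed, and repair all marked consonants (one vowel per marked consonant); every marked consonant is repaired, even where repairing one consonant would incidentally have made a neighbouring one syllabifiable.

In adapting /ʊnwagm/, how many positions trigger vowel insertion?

After substitution the input is /ʊzpaðm/.
The unsyllabifiable consonants are /ð/, /m/; each receives one epenthetic vowel.

2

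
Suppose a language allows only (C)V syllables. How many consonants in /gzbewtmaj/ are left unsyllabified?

5

Under (C)V, the unsyllabifiable consonants are /g/, /z/, /w/, /t/, /j/ (no codas are permitted; onsets are limited to one consonant).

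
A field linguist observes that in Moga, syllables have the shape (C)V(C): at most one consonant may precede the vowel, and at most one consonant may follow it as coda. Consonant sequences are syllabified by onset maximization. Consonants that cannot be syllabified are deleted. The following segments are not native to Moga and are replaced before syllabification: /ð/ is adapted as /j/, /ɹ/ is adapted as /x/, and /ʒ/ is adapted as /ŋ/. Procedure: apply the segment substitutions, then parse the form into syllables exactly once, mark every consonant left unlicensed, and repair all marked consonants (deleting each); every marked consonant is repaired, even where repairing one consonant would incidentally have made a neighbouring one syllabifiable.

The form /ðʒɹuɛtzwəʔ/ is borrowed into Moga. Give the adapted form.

xuɛtwəʔ

Substitution: /ð/ → /j/, /ʒ/ → /ŋ/, /ɹ/ → /x/, giving /jŋxuɛtzwəʔ/.
The consonants /j/, /ŋ/, /z/ cannot be parsed into a legal (C)V(C) syllable (at most one coda consonant is licensed; onsets are limited to one consonant).
Deletion applies to /j/, /ŋ/, /z/.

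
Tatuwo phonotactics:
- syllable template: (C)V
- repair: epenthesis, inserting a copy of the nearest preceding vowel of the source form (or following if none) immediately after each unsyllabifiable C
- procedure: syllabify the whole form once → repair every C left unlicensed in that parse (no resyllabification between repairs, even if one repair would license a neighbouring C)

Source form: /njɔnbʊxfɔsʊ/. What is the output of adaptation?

The consonants /n/, /n/, /x/ cannot be parsed into a legal (C)V syllable (no codas are permitted; onsets are limited to one consonant).
Inserting the epenthetic vowel yields /n/ → /nɔ/, /n/ → /nɔ/, /x/ → /xʊ/.

nɔjɔnɔbʊxʊfɔsʊ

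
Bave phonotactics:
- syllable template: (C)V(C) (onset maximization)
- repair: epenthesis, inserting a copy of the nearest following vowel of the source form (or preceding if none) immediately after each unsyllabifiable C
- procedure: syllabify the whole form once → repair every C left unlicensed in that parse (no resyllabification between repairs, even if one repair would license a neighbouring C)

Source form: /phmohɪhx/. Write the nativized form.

Under (C)V(C), the unsyllabifiable consonants are /p/, /h/, /x/ (at most one coda consonant is licensed; onsets are limited to one consonant).
Each unlicensed consonant becomes the onset of a new syllable: /p/ → /po/, /h/ → /ho/, /x/ → /xɪ/.

pohomohɪhxɪ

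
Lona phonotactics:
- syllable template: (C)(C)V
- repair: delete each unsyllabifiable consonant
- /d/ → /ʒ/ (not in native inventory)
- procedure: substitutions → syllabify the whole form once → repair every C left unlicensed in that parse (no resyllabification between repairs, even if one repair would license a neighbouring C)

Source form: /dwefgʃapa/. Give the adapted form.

ʒwegʃapa

Substitution: /d/ → /ʒ/, giving /ʒwefgʃapa/.
The consonants /f/ cannot be parsed into a legal (C)(C)V syllable (no codas are permitted; onsets may contain at most 2 consonants).
Each unlicensed consonant is deleted: /f/.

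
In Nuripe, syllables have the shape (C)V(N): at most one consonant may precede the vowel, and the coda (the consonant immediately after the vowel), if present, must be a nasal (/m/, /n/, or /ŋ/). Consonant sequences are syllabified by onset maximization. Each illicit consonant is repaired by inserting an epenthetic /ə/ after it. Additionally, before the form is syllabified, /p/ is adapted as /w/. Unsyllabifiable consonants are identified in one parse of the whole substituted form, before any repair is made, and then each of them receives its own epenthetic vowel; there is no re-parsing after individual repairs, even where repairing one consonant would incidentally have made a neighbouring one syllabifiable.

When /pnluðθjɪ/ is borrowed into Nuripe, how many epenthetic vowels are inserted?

After substitution the input is /wnluðθjɪ/.
The unsyllabifiable consonants are /w/, /n/, /ð/, /θ/; each receives one epenthetic vowel.

4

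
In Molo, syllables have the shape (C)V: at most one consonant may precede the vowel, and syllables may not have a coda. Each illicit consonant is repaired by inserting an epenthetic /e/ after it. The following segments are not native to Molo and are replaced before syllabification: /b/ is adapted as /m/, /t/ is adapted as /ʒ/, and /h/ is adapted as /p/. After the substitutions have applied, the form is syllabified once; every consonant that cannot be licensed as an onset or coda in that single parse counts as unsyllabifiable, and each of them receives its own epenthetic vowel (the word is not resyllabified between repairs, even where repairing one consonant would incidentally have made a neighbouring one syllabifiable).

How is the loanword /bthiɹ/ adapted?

Substitution: /b/ → /m/, /t/ → /ʒ/, /h/ → /p/, giving /mʒpiɹ/.
Syllabifying with onset maximization leaves /m/, /ʒ/, /ɹ/ stranded (no codas are permitted; onsets are limited to one consonant).
Inserting the epenthetic vowel yields /m/ → /me/, /ʒ/ → /ʒe/, /ɹ/ → /ɹe/.

meʒepiɹe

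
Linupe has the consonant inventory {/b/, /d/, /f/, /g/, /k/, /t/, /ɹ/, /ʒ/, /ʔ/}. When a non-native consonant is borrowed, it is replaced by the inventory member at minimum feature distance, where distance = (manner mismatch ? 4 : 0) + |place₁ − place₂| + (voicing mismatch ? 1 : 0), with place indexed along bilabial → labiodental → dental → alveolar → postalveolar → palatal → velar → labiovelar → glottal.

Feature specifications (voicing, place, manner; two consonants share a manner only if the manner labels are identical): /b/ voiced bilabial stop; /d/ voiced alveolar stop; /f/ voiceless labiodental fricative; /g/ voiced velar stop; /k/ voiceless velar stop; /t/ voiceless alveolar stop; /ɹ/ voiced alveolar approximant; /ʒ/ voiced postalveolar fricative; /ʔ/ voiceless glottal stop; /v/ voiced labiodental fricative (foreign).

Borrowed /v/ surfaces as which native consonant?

/f/ is closest: same manner (fricative), place distance 0 (labiodental→labiodental), voicing differs (+1); total 1. Next closest is /ʒ/ at distance 3.

f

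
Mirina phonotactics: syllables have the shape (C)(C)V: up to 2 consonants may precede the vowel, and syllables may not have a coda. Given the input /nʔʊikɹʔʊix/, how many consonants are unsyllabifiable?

Syllabifying with onset maximization leaves /k/, /x/ stranded (no codas are permitted; onsets may contain at most 2 consonants).

2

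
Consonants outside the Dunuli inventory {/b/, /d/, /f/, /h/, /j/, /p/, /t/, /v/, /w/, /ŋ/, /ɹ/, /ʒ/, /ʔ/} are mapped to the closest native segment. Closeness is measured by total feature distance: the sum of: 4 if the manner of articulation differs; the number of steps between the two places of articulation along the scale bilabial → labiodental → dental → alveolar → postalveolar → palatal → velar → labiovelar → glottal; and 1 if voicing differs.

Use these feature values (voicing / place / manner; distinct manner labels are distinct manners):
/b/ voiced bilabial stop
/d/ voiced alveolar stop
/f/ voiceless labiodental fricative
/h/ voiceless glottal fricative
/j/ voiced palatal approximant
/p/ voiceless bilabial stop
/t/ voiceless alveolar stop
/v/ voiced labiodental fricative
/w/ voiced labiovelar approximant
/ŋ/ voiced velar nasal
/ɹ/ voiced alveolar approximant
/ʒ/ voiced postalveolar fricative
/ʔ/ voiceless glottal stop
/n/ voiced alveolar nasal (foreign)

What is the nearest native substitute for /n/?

/ŋ/ is closest: same manner (nasal), place distance 3 (alveolar→velar), same voicing; total 3. Next closest is /d/ at distance 4.

ŋ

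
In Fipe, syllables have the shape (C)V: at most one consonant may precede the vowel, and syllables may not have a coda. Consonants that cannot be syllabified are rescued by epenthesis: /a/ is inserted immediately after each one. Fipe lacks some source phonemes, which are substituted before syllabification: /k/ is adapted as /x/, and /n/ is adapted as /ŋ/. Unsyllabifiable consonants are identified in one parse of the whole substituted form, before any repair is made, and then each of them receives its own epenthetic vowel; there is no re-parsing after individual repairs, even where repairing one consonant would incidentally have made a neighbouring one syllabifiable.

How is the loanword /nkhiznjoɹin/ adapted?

ŋaxahizaŋajoɹiŋa

Substitution: /n/ → /ŋ/, /k/ → /x/, giving /ŋxhizŋjoɹiŋ/.
Under (C)V, the unsyllabifiable consonants are /ŋ/, /x/, /z/, /ŋ/, /ŋ/ (no codas are permitted; onsets are limited to one consonant).
Epenthesis after each stranded consonant: /ŋ/ → /ŋa/, /x/ → /xa/, /z/ → /za/, /ŋ/ → /ŋa/, /ŋ/ → /ŋa/.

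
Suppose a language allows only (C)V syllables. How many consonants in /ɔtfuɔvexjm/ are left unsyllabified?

Under (C)V, the unsyllabifiable consonants are /t/, /x/, /j/, /m/ (no codas are permitted; onsets are limited to one consonant).

4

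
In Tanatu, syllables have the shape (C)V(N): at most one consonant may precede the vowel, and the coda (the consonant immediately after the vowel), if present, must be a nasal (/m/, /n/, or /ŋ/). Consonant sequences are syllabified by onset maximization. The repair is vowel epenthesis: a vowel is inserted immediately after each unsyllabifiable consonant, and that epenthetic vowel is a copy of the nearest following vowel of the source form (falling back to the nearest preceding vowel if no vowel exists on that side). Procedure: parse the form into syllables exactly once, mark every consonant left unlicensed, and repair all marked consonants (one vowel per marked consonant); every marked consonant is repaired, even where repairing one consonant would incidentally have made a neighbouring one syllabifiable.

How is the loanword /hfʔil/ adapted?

The consonants /h/, /f/, /l/ cannot be parsed into a legal (C)V(N) syllable (only a nasal (/m/, /n/, or /ŋ/) is licensed in coda position; onsets are limited to one consonant).
Each unlicensed consonant becomes the onset of a new syllable: /h/ → /hi/, /f/ → /fi/, /l/ → /li/.

hifiʔili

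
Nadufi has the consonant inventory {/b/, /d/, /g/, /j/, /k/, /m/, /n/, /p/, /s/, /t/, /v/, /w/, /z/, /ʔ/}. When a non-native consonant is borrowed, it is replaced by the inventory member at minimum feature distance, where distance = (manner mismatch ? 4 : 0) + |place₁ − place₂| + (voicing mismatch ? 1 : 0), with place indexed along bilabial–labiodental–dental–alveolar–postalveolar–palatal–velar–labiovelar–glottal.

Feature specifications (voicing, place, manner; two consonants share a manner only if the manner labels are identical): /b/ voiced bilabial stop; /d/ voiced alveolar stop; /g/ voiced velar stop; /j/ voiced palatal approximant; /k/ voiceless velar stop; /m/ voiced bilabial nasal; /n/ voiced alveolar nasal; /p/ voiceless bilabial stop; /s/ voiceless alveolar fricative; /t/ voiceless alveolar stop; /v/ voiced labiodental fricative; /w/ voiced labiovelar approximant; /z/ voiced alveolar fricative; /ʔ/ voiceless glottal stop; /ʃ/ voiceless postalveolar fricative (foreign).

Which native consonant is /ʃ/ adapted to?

s

/s/ is closest: same manner (fricative), place distance 1 (postalveolar→alveolar), same voicing; total 1. Next closest is /z/ at distance 2.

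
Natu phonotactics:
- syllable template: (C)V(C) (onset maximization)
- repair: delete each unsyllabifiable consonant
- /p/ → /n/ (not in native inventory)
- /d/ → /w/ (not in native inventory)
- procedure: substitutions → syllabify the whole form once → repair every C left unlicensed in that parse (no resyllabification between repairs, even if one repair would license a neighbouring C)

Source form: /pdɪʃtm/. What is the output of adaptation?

wɪʃ

Substitution: /p/ → /n/, /d/ → /w/, giving /nwɪʃtm/.
Under (C)V(C), the unsyllabifiable consonants are /n/, /t/, /m/ (at most one coda consonant is licensed; onsets are limited to one consonant).
Each unlicensed consonant is deleted: /n/, /t/, /m/.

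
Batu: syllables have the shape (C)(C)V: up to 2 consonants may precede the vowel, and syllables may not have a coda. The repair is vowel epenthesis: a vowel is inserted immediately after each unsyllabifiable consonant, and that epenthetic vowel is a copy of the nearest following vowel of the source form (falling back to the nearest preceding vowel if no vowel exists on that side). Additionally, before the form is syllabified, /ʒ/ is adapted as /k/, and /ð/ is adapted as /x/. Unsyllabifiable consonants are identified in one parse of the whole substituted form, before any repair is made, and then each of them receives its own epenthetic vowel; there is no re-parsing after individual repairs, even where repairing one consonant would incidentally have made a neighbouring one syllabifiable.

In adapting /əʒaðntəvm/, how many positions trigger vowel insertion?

3

After substitution the input is /əkaxntəvm/.
The unsyllabifiable consonants are /x/, /v/, /m/; each receives one epenthetic vowel.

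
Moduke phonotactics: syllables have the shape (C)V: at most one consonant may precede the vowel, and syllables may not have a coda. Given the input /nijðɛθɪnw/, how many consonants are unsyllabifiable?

Under (C)V, the unsyllabifiable consonants are /j/, /n/, /w/ (no codas are permitted; onsets are limited to one consonant).

3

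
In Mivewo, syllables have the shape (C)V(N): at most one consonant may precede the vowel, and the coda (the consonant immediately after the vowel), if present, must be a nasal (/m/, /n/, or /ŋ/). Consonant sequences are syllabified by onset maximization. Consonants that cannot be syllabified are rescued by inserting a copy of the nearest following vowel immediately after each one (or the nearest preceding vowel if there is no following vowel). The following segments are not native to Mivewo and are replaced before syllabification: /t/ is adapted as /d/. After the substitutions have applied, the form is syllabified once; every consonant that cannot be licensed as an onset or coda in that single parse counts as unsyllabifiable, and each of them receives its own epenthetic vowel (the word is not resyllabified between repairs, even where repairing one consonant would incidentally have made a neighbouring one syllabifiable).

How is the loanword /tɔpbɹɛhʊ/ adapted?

dɔpɛbɛɹɛhʊ

Substitution: /t/ → /d/, giving /dɔpbɹɛhʊ/.
The consonants /p/, /b/ cannot be parsed into a legal (C)V(N) syllable (only a nasal (/m/, /n/, or /ŋ/) is licensed in coda position; onsets are limited to one consonant).
Epenthesis after each stranded consonant: /p/ → /pɛ/, /b/ → /bɛ/.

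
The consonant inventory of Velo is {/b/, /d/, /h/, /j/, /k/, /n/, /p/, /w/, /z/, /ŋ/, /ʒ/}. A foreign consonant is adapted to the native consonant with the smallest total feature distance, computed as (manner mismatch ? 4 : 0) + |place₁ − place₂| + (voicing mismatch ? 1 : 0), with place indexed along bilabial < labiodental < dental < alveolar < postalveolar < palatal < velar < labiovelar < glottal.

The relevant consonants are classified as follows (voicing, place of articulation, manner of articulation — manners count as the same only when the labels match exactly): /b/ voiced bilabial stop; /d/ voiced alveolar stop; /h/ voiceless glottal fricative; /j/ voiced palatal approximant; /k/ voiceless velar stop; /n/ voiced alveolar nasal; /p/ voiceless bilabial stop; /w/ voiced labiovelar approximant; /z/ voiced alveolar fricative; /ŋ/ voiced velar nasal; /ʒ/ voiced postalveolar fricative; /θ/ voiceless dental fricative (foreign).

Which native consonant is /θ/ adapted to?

/z/ is closest: same manner (fricative), place distance 1 (dental→alveolar), voicing differs (+1); total 2. Next closest is /ʒ/ at distance 3.

z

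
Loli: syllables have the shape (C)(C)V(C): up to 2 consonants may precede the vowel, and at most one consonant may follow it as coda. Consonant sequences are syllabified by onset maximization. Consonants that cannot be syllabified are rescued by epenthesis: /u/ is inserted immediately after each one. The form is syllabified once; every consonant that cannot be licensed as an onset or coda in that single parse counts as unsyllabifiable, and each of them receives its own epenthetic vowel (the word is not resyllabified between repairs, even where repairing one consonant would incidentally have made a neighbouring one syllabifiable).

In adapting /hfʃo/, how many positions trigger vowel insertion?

1

The unsyllabifiable consonants are /h/; each receives one epenthetic vowel.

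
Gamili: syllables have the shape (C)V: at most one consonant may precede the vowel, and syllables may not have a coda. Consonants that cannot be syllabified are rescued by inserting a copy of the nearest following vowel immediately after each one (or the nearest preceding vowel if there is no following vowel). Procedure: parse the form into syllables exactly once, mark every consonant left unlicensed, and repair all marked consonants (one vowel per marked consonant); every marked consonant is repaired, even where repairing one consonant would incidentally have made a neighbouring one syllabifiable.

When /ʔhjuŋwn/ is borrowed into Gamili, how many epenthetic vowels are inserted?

5

The unsyllabifiable consonants are /ʔ/, /h/, /ŋ/, /w/, /n/; each receives one epenthetic vowel.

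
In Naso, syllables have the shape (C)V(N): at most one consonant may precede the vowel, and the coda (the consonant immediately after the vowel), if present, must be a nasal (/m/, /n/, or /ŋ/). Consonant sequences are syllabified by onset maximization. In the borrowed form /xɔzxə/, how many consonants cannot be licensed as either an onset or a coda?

The consonants /z/ cannot be parsed into a legal (C)V(N) syllable (only a nasal (/m/, /n/, or /ŋ/) is licensed in coda position; onsets are limited to one consonant).

1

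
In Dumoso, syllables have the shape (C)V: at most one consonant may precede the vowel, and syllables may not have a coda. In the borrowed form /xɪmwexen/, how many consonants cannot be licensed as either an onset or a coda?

Syllabifying with onset maximization leaves /m/, /n/ stranded (no codas are permitted; onsets are limited to one consonant).

2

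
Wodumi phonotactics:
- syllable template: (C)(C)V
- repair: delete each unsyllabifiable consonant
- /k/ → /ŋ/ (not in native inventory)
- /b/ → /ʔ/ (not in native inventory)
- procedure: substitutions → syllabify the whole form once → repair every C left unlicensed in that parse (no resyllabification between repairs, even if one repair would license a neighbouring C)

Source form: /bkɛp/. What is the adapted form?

Substitution: /b/ → /ʔ/, /k/ → /ŋ/, giving /ʔŋɛp/.
Syllabifying with onset maximization leaves /p/ stranded (no codas are permitted; onsets may contain at most 2 consonants).
Deleting the stranded consonants removes /p/.

ʔŋɛ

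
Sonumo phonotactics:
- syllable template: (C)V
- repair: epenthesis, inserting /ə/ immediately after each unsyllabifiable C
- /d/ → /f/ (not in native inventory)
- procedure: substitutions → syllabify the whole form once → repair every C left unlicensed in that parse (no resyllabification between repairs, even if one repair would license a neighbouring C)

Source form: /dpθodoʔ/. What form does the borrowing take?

fəpəθofoʔə

Substitution: /d/ → /f/, giving /fpθofoʔ/.
The consonants /f/, /p/, /ʔ/ cannot be parsed into a legal (C)V syllable (no codas are permitted; onsets are limited to one consonant).
Each unlicensed consonant becomes the onset of a new syllable: /f/ → /fə/, /p/ → /pə/, /ʔ/ → /ʔə/.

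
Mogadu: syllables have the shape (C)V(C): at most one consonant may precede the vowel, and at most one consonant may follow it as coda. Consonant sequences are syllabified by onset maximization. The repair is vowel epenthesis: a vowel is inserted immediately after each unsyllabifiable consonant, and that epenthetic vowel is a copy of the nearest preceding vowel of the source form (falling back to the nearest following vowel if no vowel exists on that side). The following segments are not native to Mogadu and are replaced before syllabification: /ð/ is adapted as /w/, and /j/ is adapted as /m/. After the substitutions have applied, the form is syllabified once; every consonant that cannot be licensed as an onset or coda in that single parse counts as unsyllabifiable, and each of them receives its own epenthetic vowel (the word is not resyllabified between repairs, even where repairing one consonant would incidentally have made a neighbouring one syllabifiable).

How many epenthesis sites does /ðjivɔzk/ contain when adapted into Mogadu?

After substitution the input is /wmivɔzk/.
The unsyllabifiable consonants are /w/, /k/; each receives one epenthetic vowel.

2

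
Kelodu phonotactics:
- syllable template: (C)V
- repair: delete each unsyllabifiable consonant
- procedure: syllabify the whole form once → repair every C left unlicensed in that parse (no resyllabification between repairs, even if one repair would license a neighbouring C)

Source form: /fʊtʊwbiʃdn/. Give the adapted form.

fʊtʊbi

Syllabifying with onset maximization leaves /w/, /ʃ/, /d/, /n/ stranded (no codas are permitted; onsets are limited to one consonant).
Deletion applies to /w/, /ʃ/, /d/, /n/.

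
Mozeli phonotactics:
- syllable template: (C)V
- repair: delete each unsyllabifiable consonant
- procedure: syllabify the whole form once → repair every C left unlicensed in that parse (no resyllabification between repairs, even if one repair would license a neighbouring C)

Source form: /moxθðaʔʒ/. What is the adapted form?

Syllabifying with onset maximization leaves /x/, /θ/, /ʔ/, /ʒ/ stranded (no codas are permitted; onsets are limited to one consonant).
Deletion applies to /x/, /θ/, /ʔ/, /ʒ/.

moða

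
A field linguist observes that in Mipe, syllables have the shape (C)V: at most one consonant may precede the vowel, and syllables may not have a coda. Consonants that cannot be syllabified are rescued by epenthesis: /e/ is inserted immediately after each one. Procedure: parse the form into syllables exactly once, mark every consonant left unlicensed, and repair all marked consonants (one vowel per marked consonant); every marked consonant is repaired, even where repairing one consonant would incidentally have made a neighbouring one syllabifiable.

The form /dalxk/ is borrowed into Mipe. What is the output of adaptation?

Under (C)V, the unsyllabifiable consonants are /l/, /x/, /k/ (no codas are permitted; onsets are limited to one consonant).
Epenthesis after each stranded consonant: /l/ → /le/, /x/ → /xe/, /k/ → /ke/.

dalexeke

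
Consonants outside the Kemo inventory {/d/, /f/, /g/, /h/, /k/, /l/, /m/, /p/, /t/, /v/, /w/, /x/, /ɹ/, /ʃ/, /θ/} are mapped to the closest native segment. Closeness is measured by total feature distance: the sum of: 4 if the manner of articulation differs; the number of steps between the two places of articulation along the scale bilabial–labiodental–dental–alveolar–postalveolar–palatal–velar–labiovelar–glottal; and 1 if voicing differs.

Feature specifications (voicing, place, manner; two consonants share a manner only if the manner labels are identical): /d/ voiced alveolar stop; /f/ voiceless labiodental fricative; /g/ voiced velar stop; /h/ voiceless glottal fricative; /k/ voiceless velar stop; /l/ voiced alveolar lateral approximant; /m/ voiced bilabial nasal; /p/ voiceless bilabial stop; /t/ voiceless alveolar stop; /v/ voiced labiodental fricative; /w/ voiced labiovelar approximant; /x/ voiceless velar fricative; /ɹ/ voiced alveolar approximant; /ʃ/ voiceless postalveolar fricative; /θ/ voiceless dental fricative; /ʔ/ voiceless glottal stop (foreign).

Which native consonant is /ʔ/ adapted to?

/k/ is closest: same manner (stop), place distance 2 (glottal→velar), same voicing; total 2. Next closest is /g/ at distance 3.

k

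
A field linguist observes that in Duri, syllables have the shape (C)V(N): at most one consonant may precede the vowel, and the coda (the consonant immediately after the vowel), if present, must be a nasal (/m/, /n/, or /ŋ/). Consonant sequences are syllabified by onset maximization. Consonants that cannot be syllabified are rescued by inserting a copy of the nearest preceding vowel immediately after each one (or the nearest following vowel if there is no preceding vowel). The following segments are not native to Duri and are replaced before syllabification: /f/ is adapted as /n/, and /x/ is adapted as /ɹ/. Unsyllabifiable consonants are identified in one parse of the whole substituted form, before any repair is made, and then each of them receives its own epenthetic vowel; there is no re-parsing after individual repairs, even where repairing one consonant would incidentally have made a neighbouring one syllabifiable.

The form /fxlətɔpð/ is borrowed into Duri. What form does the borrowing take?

nəɹələtɔpɔðɔ

Substitution: /f/ → /n/, /x/ → /ɹ/, giving /nɹlətɔpð/.
Syllabifying with onset maximization leaves /n/, /ɹ/, /p/, /ð/ stranded (only a nasal (/m/, /n/, or /ŋ/) is licensed in coda position; onsets are limited to one consonant).
Epenthesis after each stranded consonant: /n/ → /nə/, /ɹ/ → /ɹə/, /p/ → /pɔ/, /ð/ → /ðɔ/.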